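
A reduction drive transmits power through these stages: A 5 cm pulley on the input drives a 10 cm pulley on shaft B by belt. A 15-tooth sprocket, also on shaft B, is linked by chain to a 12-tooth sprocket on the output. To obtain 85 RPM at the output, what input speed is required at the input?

136 RPM

Overall ratio R = 2 × 0.8 = 1.6.
Required input speed = output speed × R = 85 × 1.6 = 136 RPM.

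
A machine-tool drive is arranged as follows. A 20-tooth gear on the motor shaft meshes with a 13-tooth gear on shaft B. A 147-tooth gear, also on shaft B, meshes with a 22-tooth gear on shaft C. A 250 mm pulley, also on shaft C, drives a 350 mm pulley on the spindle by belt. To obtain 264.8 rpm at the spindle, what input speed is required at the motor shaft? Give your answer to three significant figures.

Overall ratio R = 0.65 × 0.14966 × 1.4 = 0.13619.
Required input speed = output speed × R = 264.8 × 0.13619 = 36.063 rpm.

36.1 rpm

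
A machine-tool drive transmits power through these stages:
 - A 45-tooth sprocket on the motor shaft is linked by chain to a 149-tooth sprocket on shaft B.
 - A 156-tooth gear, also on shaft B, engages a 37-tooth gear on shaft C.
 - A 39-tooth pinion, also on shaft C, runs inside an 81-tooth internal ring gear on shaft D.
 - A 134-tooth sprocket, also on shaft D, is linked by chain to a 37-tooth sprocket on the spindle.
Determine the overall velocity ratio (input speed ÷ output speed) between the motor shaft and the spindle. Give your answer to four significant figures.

Each stage contributes driven/driver: chain 149/45 = 3.3111, gear mesh 37/156 = 0.23718, internal gear 81/39 = 2.0769, chain 37/134 = 0.27612.
Overall: 3.3111 × 0.23718 × 2.0769 × 0.27612 = 0.45037.

0.4504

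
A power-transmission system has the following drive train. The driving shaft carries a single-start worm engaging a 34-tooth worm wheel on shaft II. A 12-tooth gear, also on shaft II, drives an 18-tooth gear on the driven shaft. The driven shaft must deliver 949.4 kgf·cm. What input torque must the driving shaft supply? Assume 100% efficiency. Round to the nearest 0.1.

Overall ratio R = 34 × 1.5 = 51.
Input torque = output torque / R = 949.4 / 51 = 18.616 kgf·cm.

18.6 kgf·cm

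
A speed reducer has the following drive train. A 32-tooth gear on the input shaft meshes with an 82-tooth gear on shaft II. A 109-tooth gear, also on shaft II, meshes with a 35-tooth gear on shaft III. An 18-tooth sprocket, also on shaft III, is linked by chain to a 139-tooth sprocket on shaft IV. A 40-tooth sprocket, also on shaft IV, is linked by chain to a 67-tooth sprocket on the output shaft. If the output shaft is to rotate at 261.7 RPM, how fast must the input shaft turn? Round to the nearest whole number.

2785 RPM

Overall ratio R = 2.5625 × 0.3211 × 7.7222 × 1.675 = 10.643.
Required input speed = output speed × R = 261.7 × 10.643 = 2785.3 RPM.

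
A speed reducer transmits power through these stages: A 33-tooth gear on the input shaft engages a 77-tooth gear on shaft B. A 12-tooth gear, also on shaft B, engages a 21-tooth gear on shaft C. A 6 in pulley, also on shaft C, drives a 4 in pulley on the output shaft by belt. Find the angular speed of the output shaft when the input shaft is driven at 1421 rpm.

522 rpm

gear mesh 77/33 = 2.3333 → 1421/2.3333 = 609 rpm
gear mesh 21/12 = 1.75 → 609/1.75 = 348 rpm
belt 4/6 = 0.66667 → 348/0.66667 = 522 rpm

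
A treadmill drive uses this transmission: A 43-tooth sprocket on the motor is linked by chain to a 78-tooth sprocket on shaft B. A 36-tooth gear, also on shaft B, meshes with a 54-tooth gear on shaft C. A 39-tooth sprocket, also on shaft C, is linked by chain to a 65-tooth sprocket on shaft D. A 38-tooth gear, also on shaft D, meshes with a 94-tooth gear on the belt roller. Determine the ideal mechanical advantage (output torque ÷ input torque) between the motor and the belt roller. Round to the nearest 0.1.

Each stage contributes driven/driver: chain 78/43 = 1.814, gear mesh 54/36 = 1.5, chain 65/39 = 1.6667, gear mesh 94/38 = 2.4737.
Overall: 1.814 × 1.5 × 1.6667 × 2.4737 = 11.218.

11.2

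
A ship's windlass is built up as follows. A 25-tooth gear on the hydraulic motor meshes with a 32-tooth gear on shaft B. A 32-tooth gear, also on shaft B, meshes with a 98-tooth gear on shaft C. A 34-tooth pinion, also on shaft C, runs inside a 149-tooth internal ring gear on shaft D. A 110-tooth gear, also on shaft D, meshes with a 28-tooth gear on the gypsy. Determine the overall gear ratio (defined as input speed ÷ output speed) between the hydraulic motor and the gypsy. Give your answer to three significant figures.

4.37

Each stage contributes driven/driver: gear mesh 32/25 = 1.28, gear mesh 98/32 = 3.0625, internal gear 149/34 = 4.3824, gear mesh 28/110 = 0.25455.
Overall: 1.28 × 3.0625 × 4.3824 × 0.25455 = 4.3728.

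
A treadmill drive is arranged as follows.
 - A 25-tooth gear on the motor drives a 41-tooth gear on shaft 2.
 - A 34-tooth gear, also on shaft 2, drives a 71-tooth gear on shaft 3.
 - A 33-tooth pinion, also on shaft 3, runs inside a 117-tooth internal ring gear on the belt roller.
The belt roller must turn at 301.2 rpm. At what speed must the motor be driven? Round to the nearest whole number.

3657 rpm

Overall ratio R = 1.64 × 2.0882 × 3.5455 = 12.142.
Required input speed = output speed × R = 301.2 × 12.142 = 3657.2 rpm.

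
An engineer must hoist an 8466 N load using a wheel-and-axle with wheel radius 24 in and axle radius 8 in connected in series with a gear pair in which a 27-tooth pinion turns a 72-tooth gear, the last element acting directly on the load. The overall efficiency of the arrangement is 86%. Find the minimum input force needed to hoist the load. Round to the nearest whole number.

Wheel-and-axle MA = R/r = 24/8 = 3.
Gear pair MA = 72/27 = 2.6667.
Combined ideal MA = 3 × 2.6667 = 8.
Actual MA = 8 × 0.86 = 6.88.
Effort = load / actual MA = 8466 / 6.88 = 1230.5 N.

1231 N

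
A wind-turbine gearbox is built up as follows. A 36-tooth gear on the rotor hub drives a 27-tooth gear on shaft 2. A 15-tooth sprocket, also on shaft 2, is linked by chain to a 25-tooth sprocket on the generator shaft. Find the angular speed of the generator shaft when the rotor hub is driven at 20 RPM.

the rotor hub → shaft 2 (gear mesh, 27/36): 20 ÷ 0.75 = 26.667 RPM
shaft 2 → the generator shaft (chain, 25/15): 26.667 ÷ 1.6667 = 16 RPM

16 RPM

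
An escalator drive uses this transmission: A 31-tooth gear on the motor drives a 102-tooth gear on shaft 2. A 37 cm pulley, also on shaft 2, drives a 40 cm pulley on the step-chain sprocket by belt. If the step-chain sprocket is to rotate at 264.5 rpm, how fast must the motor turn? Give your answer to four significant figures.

Overall ratio R = 3.2903 × 1.0811 = 3.5571.
Required input speed = output speed × R = 264.5 × 3.5571 = 940.85 rpm.

940.9 rpm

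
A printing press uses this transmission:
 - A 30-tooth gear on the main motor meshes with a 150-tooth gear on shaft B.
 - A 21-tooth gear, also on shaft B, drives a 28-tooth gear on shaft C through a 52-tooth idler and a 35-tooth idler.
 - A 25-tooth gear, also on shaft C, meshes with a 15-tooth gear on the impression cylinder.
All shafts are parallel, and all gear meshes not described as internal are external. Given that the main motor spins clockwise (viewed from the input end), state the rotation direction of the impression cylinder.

the main motor → shaft B: external mesh, 1 reversal → CCW.
shaft B → shaft C: driver → idler → idler → driven is 3 external meshes, 3 reversals → CW.
shaft C → the impression cylinder: external mesh, 1 reversal → CCW.
5 reversals in total — an odd number — so the impression cylinder turns opposite to the main motor.

counterclockwise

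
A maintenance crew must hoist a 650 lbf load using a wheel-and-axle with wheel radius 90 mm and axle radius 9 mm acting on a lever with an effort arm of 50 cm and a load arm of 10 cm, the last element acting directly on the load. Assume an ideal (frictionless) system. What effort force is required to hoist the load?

Wheel-and-axle MA = R/r = 90/9 = 10.
Lever MA = effort arm / load arm = 50/10 = 5.
Combined ideal MA = 10 × 5 = 50.
Effort = load / MA = 650 / 50 = 13 lbf.

13 lbf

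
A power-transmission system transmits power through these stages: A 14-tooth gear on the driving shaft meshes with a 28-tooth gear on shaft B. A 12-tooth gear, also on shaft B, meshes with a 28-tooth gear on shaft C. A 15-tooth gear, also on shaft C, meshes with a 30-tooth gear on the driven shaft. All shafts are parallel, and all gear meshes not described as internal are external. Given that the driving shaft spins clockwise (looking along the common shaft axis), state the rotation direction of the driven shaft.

the driving shaft → shaft B: external mesh, 1 reversal → CCW.
shaft B → shaft C: external mesh, 1 reversal → CW.
shaft C → the driven shaft: external mesh, 1 reversal → CCW.
3 reversals in total — an odd number — so the driven shaft turns opposite to the driving shaft.

counterclockwise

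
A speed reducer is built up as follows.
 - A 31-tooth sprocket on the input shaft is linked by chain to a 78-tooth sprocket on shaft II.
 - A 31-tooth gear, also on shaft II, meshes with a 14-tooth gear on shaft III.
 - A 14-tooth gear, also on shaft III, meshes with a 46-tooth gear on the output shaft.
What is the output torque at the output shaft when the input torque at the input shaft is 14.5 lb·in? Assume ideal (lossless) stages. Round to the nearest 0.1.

54.1 lb·in

chain 78/31 = 2.5161 → τ = 14.5·2.5161 = 36.484 lb·in
gear mesh 14/31 = 0.45161 → τ = 36.484·0.45161 = 16.477 lb·in
gear mesh 46/14 = 3.2857 → τ = 16.477·3.2857 = 54.137 lb·in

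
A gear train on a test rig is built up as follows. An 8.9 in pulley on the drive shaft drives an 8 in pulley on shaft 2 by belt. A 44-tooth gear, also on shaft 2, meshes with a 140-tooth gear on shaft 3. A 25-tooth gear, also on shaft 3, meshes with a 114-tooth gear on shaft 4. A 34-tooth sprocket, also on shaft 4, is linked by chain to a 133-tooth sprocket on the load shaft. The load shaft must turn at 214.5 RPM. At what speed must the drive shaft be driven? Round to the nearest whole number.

10943 RPM

Overall ratio R = 0.89888 × 3.1818 × 4.56 × 3.9118 = 51.017.
Required input speed = output speed × R = 214.5 × 51.017 = 10943 RPM.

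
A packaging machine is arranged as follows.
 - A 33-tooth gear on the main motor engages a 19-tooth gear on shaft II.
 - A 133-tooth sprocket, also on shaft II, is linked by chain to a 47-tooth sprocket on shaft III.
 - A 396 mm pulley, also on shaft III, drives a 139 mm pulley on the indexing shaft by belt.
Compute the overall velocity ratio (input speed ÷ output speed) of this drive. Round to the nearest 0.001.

0.071

Each stage contributes driven/driver: gear mesh 19/33 = 0.57576, chain 47/133 = 0.35338, belt 139/396 = 0.35101.
Overall: 0.57576 × 0.35338 × 0.35101 = 0.071418.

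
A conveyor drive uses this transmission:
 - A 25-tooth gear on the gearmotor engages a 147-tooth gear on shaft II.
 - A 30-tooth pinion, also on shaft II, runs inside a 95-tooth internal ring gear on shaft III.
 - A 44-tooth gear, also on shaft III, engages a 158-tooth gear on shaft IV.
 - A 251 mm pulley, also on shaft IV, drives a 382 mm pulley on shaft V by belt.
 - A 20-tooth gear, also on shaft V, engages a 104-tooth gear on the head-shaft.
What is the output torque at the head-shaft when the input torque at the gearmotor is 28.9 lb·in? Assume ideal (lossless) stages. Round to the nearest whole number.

gear mesh 147/25 = 5.88 → τ = 28.9·5.88 = 169.93 lb·in
internal gear 95/30 = 3.1667 → τ = 169.93·3.1667 = 538.12 lb·in
gear mesh 158/44 = 3.5909 → τ = 538.12·3.5909 = 1932.3 lb·in
belt 382/251 = 1.5219 → τ = 1932.3·1.5219 = 2940.8 lb·in
gear mesh 104/20 = 5.2 → τ = 2940.8·5.2 = 15292 lb·in

15292 lb·in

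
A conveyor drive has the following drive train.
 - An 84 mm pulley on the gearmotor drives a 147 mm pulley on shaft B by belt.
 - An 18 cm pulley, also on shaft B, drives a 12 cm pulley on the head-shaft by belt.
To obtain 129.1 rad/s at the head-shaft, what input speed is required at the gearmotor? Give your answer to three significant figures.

Overall ratio R = 1.75 × 0.66667 = 1.1667.
Required input speed = output speed × R = 129.1 × 1.1667 = 150.62 rad/s.

151 rad/s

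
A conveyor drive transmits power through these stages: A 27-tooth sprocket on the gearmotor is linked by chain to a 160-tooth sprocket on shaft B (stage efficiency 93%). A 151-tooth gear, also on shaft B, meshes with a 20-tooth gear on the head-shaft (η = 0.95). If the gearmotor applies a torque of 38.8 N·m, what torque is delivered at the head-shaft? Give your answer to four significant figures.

Chain: ratio = 160/27 = 5.9259; torque at shaft B = 38.8 × 5.9259 × 0.93 = 213.83 N·m.
Gear mesh: ratio = 20/151 = 0.13245; torque at the head-shaft = 213.83 × 0.13245 × 0.95 = 26.906 N·m.

26.91 N·m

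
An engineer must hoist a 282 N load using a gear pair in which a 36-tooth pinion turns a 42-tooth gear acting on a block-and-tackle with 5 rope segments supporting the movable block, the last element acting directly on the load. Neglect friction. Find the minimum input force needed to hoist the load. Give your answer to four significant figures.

48.34 N

Gear pair MA = 42/36 = 1.1667.
Block-and-tackle MA = number of supporting rope parts = 5.
Combined ideal MA = 1.1667 × 5 = 5.8333.
Effort = load / MA = 282 / 5.8333 = 48.343 N.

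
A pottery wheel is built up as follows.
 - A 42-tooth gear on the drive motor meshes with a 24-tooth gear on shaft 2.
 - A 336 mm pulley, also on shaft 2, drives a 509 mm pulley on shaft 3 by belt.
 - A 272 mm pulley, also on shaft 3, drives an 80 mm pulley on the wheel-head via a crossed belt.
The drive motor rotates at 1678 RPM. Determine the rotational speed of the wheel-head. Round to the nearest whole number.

Gear mesh: ratio = 24/42 = 0.57143, so shaft 2 turns at 1678 / 0.57143 = 2936.5 RPM.
Belt: ratio = 509/336 = 1.5149, so shaft 3 turns at 2936.5 / 1.5149 = 1938.4 RPM.
Belt: ratio = 80/272 = 0.29412, so the wheel-head turns at 1938.4 / 0.29412 = 6590.7 RPM.

6591 RPM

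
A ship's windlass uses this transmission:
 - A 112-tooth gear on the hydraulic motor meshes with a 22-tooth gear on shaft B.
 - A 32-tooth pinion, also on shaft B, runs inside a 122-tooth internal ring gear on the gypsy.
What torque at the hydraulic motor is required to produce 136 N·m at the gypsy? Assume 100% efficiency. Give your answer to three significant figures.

Overall ratio R = 0.19643 × 3.8125 = 0.74888.
Input torque = output torque / R = 136 / 0.74888 = 181.6 N·m.

182 N·m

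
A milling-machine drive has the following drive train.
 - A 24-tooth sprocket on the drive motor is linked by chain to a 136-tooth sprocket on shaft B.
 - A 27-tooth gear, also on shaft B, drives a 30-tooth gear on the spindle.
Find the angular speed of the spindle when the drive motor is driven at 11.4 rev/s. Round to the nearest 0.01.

1.81 rev/s

chain 136/24 = 5.6667 → 11.4/5.6667 = 2.0118 rev/s
gear mesh 30/27 = 1.1111 → 2.0118/1.1111 = 1.8106 rev/s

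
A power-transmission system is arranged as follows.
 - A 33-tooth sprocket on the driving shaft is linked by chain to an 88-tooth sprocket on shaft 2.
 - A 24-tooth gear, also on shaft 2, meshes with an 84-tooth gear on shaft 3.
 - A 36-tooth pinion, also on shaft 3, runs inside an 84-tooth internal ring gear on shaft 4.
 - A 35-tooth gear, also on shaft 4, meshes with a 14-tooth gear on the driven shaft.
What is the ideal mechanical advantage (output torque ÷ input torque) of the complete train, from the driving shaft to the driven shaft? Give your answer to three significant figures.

Each stage contributes driven/driver: chain 88/33 = 2.6667, gear mesh 84/24 = 3.5, internal gear 84/36 = 2.3333, gear mesh 14/35 = 0.4.
Overall: 2.6667 × 3.5 × 2.3333 × 0.4 = 8.7111.

8.71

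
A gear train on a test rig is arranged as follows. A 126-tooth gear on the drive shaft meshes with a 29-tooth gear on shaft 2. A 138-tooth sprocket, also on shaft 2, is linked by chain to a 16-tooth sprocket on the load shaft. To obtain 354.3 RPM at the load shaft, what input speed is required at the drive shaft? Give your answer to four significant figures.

Overall ratio R = 0.23016 × 0.11594 = 0.026685.
Required input speed = output speed × R = 354.3 × 0.026685 = 9.4545 RPM.

9.455 RPM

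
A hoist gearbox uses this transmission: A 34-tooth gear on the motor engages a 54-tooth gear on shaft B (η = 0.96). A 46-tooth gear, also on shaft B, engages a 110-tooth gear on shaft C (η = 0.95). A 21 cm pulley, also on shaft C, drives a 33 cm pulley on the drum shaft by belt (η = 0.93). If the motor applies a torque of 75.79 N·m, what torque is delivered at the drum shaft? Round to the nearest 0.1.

Gear mesh: ratio = 54/34 = 1.5882; torque at shaft B = 75.79 × 1.5882 × 0.96 = 115.56 N·m.
Gear mesh: ratio = 110/46 = 2.3913; torque at shaft C = 115.56 × 2.3913 × 0.95 = 262.52 N·m.
Belt: ratio = 33/21 = 1.5714; torque at the drum shaft = 262.52 × 1.5714 × 0.93 = 383.65 N·m.

383.6 N·m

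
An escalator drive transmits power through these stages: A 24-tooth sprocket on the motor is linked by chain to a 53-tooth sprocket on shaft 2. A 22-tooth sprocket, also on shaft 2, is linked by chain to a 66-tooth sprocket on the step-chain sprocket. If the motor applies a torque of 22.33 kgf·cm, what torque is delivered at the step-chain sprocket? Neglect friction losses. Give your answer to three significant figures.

148 kgf·cm

chain 53/24 = 2.2083 → τ = 22.33·2.2083 = 49.312 kgf·cm
chain 66/22 = 3 → τ = 49.312·3 = 147.94 kgf·cm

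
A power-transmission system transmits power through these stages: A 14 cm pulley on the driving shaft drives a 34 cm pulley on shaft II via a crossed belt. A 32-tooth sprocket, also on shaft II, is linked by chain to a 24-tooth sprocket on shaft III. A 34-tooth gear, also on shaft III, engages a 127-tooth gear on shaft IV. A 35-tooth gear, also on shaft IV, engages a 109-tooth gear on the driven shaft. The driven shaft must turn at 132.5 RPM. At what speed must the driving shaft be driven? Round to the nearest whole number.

2807 RPM

Overall ratio R = 2.4286 × 0.75 × 3.7353 × 3.1143 = 21.188.
Required input speed = output speed × R = 132.5 × 21.188 = 2807.4 RPM.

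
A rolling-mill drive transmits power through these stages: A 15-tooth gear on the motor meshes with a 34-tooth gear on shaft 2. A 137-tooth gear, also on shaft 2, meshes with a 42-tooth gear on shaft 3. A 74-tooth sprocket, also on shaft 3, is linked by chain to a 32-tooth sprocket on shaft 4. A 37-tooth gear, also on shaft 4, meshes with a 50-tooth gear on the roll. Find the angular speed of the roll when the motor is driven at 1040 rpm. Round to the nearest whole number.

Gear mesh: ratio = 34/15 = 2.2667, so shaft 2 turns at 1040 / 2.2667 = 458.82 rpm.
Gear mesh: ratio = 42/137 = 0.30657, so shaft 3 turns at 458.82 / 0.30657 = 1496.6 rpm.
Chain: ratio = 32/74 = 0.43243, so shaft 4 turns at 1496.6 / 0.43243 = 3461 rpm.
Gear mesh: ratio = 50/37 = 1.3514, so the roll turns at 3461 / 1.3514 = 2561.1 rpm.

2561 rpm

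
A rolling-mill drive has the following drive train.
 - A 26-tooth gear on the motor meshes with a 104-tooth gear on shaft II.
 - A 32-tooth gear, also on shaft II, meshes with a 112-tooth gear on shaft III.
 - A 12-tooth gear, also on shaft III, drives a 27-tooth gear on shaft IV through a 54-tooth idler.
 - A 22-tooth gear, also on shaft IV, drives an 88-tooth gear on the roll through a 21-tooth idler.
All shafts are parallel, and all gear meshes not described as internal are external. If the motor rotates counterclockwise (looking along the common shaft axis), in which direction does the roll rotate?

counterclockwise

the motor → shaft II: external mesh, 1 reversal → CW.
shaft II → shaft III: external mesh, 1 reversal → CCW.
shaft III → shaft IV: driver → idler → driven is 2 external meshes, 2 reversals → CCW.
shaft IV → the roll: driver → idler → driven is 2 external meshes, 2 reversals → CCW.
6 reversals in total — an even number — so the roll turns the same way as the motor.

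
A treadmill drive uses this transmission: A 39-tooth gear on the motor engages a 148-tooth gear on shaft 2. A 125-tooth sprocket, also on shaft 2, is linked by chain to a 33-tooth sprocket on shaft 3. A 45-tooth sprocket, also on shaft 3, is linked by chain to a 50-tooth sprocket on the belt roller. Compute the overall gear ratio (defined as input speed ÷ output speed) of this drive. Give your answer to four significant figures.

Each stage contributes driven/driver: gear mesh 148/39 = 3.7949, chain 33/125 = 0.264, chain 50/45 = 1.1111.
Overall: 3.7949 × 0.264 × 1.1111 = 1.1132.

1.113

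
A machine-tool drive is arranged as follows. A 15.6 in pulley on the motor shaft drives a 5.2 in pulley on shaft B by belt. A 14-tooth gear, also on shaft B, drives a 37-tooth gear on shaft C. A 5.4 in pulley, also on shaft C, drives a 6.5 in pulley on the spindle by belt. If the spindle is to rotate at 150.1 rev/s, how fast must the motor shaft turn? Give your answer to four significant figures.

Overall ratio R = 0.33333 × 2.6429 × 1.2037 = 1.0604.
Required input speed = output speed × R = 150.1 × 1.0604 = 159.17 rev/s.

159.2 rev/s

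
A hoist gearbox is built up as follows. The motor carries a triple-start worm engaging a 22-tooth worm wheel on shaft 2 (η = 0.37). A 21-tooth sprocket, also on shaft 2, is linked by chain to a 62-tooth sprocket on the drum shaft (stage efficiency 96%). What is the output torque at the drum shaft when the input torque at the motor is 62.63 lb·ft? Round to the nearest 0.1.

worm 22/3 = 7.3333 → τ = 62.63·7.3333·0.37 = 169.94 lb·ft
chain 62/21 = 2.9524 → τ = 169.94·2.9524·0.96 = 481.65 lb·ft

481.6 lb·ft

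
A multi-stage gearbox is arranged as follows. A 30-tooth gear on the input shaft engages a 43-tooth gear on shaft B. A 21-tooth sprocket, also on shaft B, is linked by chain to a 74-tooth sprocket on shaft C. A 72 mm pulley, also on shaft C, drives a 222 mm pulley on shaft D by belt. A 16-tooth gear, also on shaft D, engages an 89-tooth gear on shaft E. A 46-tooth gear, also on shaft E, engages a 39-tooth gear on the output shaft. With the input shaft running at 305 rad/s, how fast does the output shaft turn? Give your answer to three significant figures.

the input shaft → shaft B (gear mesh, 43/30): 305 ÷ 1.4333 = 212.79 rad/s
shaft B → shaft C (chain, 74/21): 212.79 ÷ 3.5238 = 60.387 rad/s
shaft C → shaft D (belt, 222/72): 60.387 ÷ 3.0833 = 19.585 rad/s
shaft D → shaft E (gear mesh, 89/16): 19.585 ÷ 5.5625 = 3.5209 rad/s
shaft E → the output shaft (gear mesh, 39/46): 3.5209 ÷ 0.84783 = 4.1528 rad/s

4.15 rad/s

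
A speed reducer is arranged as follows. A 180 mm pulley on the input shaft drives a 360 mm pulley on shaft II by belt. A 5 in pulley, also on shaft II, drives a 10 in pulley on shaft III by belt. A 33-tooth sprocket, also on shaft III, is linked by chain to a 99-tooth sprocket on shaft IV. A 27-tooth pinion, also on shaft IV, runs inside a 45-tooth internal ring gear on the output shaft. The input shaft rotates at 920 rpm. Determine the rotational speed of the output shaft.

46 rpm

belt 360/180 = 2 → 920/2 = 460 rpm
belt 10/5 = 2 → 460/2 = 230 rpm
chain 99/33 = 3 → 230/3 = 76.667 rpm
internal gear 45/27 = 1.6667 → 76.667/1.6667 = 46 rpm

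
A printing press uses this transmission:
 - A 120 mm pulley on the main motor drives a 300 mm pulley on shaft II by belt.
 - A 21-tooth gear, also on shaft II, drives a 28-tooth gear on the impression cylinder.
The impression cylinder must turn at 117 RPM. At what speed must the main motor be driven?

Overall ratio R = 2.5 × 1.3333 = 3.3333.
Required input speed = output speed × R = 117 × 3.3333 = 390 RPM.

390 RPM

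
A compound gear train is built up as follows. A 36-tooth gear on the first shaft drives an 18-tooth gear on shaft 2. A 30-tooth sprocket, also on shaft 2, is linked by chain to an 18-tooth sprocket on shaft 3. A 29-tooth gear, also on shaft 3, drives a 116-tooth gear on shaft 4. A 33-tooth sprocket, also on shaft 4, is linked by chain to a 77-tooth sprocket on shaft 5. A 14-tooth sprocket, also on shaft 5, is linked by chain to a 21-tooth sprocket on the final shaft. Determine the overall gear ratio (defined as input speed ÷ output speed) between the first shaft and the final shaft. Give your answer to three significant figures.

Each stage contributes driven/driver: gear mesh 18/36 = 0.5, chain 18/30 = 0.6, gear mesh 116/29 = 4, chain 77/33 = 2.3333, chain 21/14 = 1.5.
Overall: 0.5 × 0.6 × 4 × 2.3333 × 1.5 = 4.2.

4.20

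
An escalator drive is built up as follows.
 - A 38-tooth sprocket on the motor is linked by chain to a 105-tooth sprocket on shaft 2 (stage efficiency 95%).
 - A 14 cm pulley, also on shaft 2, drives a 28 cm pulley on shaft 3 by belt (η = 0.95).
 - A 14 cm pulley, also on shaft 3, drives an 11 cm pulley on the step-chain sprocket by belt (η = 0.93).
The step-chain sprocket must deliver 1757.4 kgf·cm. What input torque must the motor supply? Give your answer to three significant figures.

Overall ratio R = 2.7632 × 2 × 0.78571 = 4.3421; overall efficiency η = 0.95 × 0.95 × 0.93 = 0.8393.
Input torque = output torque / (R × η) = 1757.4 / (4.3421 × 0.8393) = 482.21 kgf·cm.

482 kgf·cm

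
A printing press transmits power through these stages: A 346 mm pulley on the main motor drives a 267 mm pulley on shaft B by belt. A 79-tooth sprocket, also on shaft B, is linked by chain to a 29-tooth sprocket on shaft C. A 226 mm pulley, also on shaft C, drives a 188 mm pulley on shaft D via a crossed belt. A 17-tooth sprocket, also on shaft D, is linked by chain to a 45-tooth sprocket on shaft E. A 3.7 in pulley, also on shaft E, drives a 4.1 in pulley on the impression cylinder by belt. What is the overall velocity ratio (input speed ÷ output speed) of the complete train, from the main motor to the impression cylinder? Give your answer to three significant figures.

0.691

Each stage contributes driven/driver: belt 267/346 = 0.77168, chain 29/79 = 0.36709, belt 188/226 = 0.83186, chain 45/17 = 2.6471, belt 4.1/3.7 = 1.1081.
Overall: 0.77168 × 0.36709 × 0.83186 × 2.6471 × 1.1081 = 0.6912.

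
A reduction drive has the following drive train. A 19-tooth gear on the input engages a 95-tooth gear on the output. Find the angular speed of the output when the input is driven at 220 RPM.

44 RPM

the input → the output (gear mesh, 95/19): 220 ÷ 5 = 44 RPM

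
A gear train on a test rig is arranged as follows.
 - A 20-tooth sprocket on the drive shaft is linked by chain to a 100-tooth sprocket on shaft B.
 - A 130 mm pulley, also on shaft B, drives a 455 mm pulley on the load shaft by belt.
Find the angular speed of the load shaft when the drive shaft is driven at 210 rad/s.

chain 100/20 = 5 → 210/5 = 42 rad/s
belt 455/130 = 3.5 → 42/3.5 = 12 rad/s

12 rad/s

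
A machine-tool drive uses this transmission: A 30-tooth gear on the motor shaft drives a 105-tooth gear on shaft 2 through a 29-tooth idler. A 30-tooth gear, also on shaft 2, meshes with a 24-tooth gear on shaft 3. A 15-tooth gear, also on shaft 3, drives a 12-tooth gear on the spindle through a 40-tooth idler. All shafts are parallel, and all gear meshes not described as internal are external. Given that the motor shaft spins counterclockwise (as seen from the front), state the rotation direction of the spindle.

the motor shaft → shaft 2: driver → idler → driven is 2 external meshes, 2 reversals → CCW.
shaft 2 → shaft 3: external mesh, 1 reversal → CW.
shaft 3 → the spindle: driver → idler → driven is 2 external meshes, 2 reversals → CW.
5 reversals in total — an odd number — so the spindle turns opposite to the motor shaft.

clockwise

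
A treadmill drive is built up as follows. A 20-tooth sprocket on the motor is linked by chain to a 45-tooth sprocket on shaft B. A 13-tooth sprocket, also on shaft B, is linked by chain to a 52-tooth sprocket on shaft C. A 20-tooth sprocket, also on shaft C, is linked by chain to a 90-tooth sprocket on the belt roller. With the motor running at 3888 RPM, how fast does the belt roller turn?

96 RPM

Chain: ratio = 45/20 = 2.25, so shaft B turns at 3888 / 2.25 = 1728 RPM.
Chain: ratio = 52/13 = 4, so shaft C turns at 1728 / 4 = 432 RPM.
Chain: ratio = 90/20 = 4.5, so the belt roller turns at 432 / 4.5 = 96 RPM.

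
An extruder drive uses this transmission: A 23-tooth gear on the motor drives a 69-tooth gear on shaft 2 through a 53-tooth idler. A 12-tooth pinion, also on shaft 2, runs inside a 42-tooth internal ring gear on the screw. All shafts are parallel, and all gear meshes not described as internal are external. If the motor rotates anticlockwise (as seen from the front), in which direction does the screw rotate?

anticlockwise

the motor → shaft 2: driver → idler → driven is 2 external meshes, 2 reversals → CCW.
shaft 2 → the screw: internal mesh, same direction → CCW.
2 reversals in total — an even number — so the screw turns the same way as the motor.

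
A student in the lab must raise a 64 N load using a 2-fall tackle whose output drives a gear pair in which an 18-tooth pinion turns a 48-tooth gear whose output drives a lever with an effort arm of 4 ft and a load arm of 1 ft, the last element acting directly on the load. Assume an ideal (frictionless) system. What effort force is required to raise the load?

Block-and-tackle MA = number of supporting rope parts = 2.
Gear pair MA = 48/18 = 2.6667.
Lever MA = effort arm / load arm = 4/1 = 4.
Combined ideal MA = 2 × 2.6667 × 4 = 21.333.
Effort = load / MA = 64 / 21.333 = 3 N.

3 N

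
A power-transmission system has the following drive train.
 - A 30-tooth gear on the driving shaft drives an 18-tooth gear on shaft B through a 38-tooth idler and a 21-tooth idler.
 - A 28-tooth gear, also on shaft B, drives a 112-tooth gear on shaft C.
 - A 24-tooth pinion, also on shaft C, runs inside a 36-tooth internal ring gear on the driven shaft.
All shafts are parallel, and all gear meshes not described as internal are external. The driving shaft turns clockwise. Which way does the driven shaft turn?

the driving shaft → shaft B: driver → idler → idler → driven is 3 external meshes, 3 reversals → CCW.
shaft B → shaft C: external mesh, 1 reversal → CW.
shaft C → the driven shaft: internal mesh, same direction → CW.
4 reversals in total — an even number — so the driven shaft turns the same way as the driving shaft.

clockwise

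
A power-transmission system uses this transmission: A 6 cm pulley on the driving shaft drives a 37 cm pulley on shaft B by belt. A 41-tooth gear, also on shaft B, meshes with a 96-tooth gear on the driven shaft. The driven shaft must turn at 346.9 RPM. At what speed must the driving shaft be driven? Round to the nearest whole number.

5009 RPM

Overall ratio R = 6.1667 × 2.3415 = 14.439.
Required input speed = output speed × R = 346.9 × 14.439 = 5008.9 RPM.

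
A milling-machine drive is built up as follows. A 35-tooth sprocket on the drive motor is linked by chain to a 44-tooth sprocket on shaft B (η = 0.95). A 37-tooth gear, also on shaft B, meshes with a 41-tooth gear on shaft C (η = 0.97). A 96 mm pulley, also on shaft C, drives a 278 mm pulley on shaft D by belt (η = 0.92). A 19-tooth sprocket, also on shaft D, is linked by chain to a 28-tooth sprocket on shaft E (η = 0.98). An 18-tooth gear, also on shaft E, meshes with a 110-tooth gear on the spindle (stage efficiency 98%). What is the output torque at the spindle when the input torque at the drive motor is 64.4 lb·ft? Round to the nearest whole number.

1905 lb·ft

Chain: ratio = 44/35 = 1.2571; torque at shaft B = 64.4 × 1.2571 × 0.95 = 76.912 lb·ft.
Gear mesh: ratio = 41/37 = 1.1081; torque at shaft C = 76.912 × 1.1081 × 0.97 = 82.67 lb·ft.
Belt: ratio = 278/96 = 2.8958; torque at shaft D = 82.67 × 2.8958 × 0.92 = 220.25 lb·ft.
Chain: ratio = 28/19 = 1.4737; torque at shaft E = 220.25 × 1.4737 × 0.98 = 318.08 lb·ft.
Gear mesh: ratio = 110/18 = 6.1111; torque at the spindle = 318.08 × 6.1111 × 0.98 = 1905 lb·ft.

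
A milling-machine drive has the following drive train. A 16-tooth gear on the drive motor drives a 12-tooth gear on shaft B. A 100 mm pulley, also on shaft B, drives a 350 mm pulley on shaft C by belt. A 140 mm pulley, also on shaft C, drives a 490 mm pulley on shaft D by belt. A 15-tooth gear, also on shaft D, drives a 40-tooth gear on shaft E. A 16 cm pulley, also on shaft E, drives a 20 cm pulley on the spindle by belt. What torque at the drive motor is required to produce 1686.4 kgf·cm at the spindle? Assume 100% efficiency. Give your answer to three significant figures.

55.1 kgf·cm

Overall ratio R = 0.75 × 3.5 × 3.5 × 2.6667 × 1.25 = 30.625.
Input torque = output torque / R = 1686.4 / 30.625 = 55.066 kgf·cm.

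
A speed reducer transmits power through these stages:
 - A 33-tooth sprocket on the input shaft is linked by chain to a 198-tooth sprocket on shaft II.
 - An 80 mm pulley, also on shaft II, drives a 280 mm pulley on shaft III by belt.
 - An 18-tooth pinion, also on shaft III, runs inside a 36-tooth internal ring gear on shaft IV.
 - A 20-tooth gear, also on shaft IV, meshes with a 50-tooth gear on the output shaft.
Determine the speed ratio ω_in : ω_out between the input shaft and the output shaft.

Each stage contributes driven/driver: chain 198/33 = 6, belt 280/80 = 3.5, internal gear 36/18 = 2, gear mesh 50/20 = 2.5.
Overall: 6 × 3.5 × 2 × 2.5 = 105.

105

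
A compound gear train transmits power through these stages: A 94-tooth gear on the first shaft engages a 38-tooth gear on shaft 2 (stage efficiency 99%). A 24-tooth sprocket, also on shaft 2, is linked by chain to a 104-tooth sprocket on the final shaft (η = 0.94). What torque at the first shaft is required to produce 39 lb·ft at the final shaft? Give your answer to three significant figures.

Overall ratio R = 0.40426 × 4.3333 = 1.7518; overall efficiency η = 0.99 × 0.94 = 0.9306.
Input torque = output torque / (R × η) = 39 / (1.7518 × 0.9306) = 23.923 lb·ft.

23.9 lb·ft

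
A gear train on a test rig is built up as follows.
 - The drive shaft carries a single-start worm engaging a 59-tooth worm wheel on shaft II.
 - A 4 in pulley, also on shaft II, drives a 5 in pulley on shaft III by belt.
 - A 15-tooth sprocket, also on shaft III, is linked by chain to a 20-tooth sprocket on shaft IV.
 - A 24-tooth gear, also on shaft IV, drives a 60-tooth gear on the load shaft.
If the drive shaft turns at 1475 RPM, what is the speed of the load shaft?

6 RPM

worm 59/1 = 59 → 1475/59 = 25 RPM
belt 5/4 = 1.25 → 25/1.25 = 20 RPM
chain 20/15 = 1.3333 → 20/1.3333 = 15 RPM
gear mesh 60/24 = 2.5 → 15/2.5 = 6 RPM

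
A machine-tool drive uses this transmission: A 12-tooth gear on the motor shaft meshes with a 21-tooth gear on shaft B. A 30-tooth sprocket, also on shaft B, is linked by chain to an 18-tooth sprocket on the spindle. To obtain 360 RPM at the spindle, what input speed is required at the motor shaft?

Overall ratio R = 1.75 × 0.6 = 1.05.
Required input speed = output speed × R = 360 × 1.05 = 378 RPM.

378 RPM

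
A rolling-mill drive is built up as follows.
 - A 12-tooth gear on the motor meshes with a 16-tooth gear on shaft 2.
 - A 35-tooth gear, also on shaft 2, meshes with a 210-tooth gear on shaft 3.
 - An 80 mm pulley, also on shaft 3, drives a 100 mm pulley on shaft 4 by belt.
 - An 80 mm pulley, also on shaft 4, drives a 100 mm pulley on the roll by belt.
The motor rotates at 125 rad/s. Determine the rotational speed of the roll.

the motor → shaft 2 (gear mesh, 16/12): 125 ÷ 1.3333 = 93.75 rad/s
shaft 2 → shaft 3 (gear mesh, 210/35): 93.75 ÷ 6 = 15.625 rad/s
shaft 3 → shaft 4 (belt, 100/80): 15.625 ÷ 1.25 = 12.5 rad/s
shaft 4 → the roll (belt, 100/80): 12.5 ÷ 1.25 = 10 rad/s

10 rad/s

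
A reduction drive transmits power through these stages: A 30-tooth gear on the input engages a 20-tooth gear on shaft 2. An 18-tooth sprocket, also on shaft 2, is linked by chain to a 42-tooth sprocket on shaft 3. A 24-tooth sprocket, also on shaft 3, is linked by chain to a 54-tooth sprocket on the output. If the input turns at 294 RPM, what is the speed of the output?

the input → shaft 2 (gear mesh, 20/30): 294 ÷ 0.66667 = 441 RPM
shaft 2 → shaft 3 (chain, 42/18): 441 ÷ 2.3333 = 189 RPM
shaft 3 → the output (chain, 54/24): 189 ÷ 2.25 = 84 RPM

84 RPM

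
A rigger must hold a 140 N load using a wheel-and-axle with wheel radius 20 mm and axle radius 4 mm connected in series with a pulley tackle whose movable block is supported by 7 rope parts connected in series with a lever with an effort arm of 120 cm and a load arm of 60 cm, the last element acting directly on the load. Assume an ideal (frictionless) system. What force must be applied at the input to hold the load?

Wheel-and-axle MA = R/r = 20/4 = 5.
Block-and-tackle MA = number of supporting rope parts = 7.
Lever MA = effort arm / load arm = 120/60 = 2.
Combined ideal MA = 5 × 7 × 2 = 70.
Effort = load / MA = 140 / 70 = 2 N.

2 N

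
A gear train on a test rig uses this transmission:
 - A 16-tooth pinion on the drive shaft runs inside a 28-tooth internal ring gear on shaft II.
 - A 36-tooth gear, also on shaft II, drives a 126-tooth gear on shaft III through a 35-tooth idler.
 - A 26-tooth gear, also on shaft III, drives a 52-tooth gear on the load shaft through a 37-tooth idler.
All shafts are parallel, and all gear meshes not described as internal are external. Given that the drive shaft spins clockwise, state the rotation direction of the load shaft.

clockwise

the drive shaft → shaft II: internal mesh, same direction → CW.
shaft II → shaft III: driver → idler → driven is 2 external meshes, 2 reversals → CW.
shaft III → the load shaft: driver → idler → driven is 2 external meshes, 2 reversals → CW.
4 reversals in total — an even number — so the load shaft turns the same way as the drive shaft.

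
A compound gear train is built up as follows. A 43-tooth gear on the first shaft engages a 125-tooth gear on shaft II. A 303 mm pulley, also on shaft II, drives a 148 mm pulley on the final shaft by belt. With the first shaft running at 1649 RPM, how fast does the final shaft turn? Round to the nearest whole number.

1161 RPM

Gear mesh: ratio = 125/43 = 2.907, so shaft II turns at 1649 / 2.907 = 567.26 RPM.
Belt: ratio = 148/303 = 0.48845, so the final shaft turns at 567.26 / 0.48845 = 1161.3 RPM.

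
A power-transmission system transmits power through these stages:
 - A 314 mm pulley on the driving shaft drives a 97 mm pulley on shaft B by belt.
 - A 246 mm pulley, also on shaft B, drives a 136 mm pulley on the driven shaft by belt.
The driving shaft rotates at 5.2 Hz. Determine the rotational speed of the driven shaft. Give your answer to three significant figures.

30.4 Hz

the driving shaft → shaft B (belt, 97/314): 5.2 ÷ 0.30892 = 16.833 Hz
shaft B → the driven shaft (belt, 136/246): 16.833 ÷ 0.55285 = 30.448 Hz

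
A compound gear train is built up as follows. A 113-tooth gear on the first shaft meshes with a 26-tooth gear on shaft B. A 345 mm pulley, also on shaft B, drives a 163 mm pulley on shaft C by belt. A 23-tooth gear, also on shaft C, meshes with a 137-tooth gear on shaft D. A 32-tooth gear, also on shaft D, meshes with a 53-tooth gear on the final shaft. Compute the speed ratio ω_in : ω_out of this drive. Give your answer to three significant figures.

1.07

Each stage contributes driven/driver: gear mesh 26/113 = 0.23009, belt 163/345 = 0.47246, gear mesh 137/23 = 5.9565, gear mesh 53/32 = 1.6562.
Overall: 0.23009 × 0.47246 × 5.9565 × 1.6562 = 1.0725.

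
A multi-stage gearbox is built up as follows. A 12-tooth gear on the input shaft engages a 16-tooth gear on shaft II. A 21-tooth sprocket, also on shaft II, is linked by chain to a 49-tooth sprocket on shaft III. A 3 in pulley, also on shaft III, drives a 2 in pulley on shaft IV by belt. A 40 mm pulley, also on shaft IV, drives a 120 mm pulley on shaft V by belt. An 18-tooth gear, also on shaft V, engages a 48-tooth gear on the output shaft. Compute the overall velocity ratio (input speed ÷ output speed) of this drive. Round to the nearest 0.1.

Each stage contributes driven/driver: gear mesh 16/12 = 1.3333, chain 49/21 = 2.3333, belt 2/3 = 0.66667, belt 120/40 = 3, gear mesh 48/18 = 2.6667.
Overall: 1.3333 × 2.3333 × 0.66667 × 3 × 2.6667 = 16.593.

16.6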